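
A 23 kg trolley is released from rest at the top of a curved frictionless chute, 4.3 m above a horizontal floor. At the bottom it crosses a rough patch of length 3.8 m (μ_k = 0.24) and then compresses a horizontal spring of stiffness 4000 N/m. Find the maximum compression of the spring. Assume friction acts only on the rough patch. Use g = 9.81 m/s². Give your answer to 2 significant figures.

x = 0.62 m

Initial energy: E₁ = mgh = (23)(9.81)(4.3) = 970.21 J
Friction removes W_f = μ_k mg d = (0.24)(23)(9.81)(3.8) = 205.8 J
Energy reaching the spring: E = 970.21 − 205.8 = 764.43 J
At max compression ½kx² = E ⇒ x = √(2E/k) = √(2 × 764.43/4000) = 0.6182 m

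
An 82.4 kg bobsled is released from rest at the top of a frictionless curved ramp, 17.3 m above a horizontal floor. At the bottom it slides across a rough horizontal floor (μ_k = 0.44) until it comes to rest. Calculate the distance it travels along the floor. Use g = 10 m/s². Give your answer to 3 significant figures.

d = 39.3 m

Applying the work–energy principle:
At rest all PE has been dissipated by friction: mgh = μ_k m g d
d = h/μ_k = 17.3/0.44 = 39.32 m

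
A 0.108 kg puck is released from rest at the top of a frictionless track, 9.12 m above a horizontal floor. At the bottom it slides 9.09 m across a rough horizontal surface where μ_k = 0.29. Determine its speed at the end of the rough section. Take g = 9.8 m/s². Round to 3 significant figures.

v = 11.3 m/s

Applying the work–energy principle:
mgh = ½mv² + μ_k m g d
W_f = μ_k mg d = (0.29)(0.108)(9.8)(9.09) = 2.790 J
½mv² = mgh − W_f = 9.6526 − 2.790 = 6.8626 J
v = √(2 × 6.8626/0.108) = 11.27 m/s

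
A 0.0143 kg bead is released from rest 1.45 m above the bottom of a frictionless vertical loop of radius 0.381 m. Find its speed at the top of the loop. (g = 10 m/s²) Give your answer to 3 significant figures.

v = 3.71 m/s

Energy conservation: mgh = ½mv_top² + mg(2r)
v_top² = 2g(h − 2r) = 2(10)(1.45 − 0.7620) = 13.76
v_top = 3.709 m/s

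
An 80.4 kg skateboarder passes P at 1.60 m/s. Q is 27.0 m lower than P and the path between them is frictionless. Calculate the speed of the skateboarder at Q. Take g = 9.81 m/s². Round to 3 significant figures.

v = 23.1 m/s

Mechanical energy is conserved (no friction): ½mv₀² + mgh = ½mv²
v² = v₀² + 2gh = (1.60)² + 2(9.81)(27.0) = 532.30
v = √532.30 = 23.07 m/s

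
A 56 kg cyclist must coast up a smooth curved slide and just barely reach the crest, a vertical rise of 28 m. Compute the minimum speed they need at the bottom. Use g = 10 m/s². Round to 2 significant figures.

At the top they are momentarily at rest, so all KE converts to PE: ½mv² = mgh
v = √(2gh) = √(2 × 10 × 28) = 23.66 m/s

v = 24 m/s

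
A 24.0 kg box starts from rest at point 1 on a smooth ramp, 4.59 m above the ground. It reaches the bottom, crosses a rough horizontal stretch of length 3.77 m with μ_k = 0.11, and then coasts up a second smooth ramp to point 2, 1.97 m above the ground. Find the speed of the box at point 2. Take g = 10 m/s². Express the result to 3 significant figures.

v = 6.64 m/s

Energy at 1: mgh₁ = (24.0)(10)(4.59) = 1101.6 J
Friction loss: W_f = μ_k mg d = 99.53 J
At 2: ½mv² + mgh₂ = mgh₁ − W_f
½mv² = 1101.6 − 99.53 − 472.80 = 529.27 J
v = √(2 × 529.27/24.0) = 6.641 m/s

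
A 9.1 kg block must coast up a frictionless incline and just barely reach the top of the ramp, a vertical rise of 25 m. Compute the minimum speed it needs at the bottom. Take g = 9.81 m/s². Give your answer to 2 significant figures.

At the top it is momentarily at rest, so all KE converts to PE: ½mv² = mgh
v = √(2gh) = √(2 × 9.81 × 25) = 22.15 m/s

v = 22 m/s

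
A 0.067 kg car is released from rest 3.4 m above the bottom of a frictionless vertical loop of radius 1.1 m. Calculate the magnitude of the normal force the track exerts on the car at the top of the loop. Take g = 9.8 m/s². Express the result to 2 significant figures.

Energy from release to top (height 2r): mgh = ½mv_top² + mg(2r)
v_top² = 2g(h − 2r) = 2(9.8)(3.4 − 2.200) = 23.520 m²/s²
At the top, both N and weight point toward the centre: N + mg = mv_top²/r
N = m(v_top²/r − g) = 0.067(23.520/1.1 − 9.8) = 0.7760 N

N = 0.78 N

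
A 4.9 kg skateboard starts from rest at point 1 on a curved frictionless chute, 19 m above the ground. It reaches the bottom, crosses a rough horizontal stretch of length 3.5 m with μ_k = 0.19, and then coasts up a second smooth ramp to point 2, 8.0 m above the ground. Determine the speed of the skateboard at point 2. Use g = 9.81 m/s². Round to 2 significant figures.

v = 14 m/s

Energy at 1: mgh₁ = (4.9)(9.81)(19) = 913.31 J
Friction loss: W_f = μ_k mg d = 31.97 J
At 2: ½mv² + mgh₂ = mgh₁ − W_f
½mv² = 913.31 − 31.97 − 384.55 = 496.79 J
v = √(2 × 496.79/4.9) = 14.24 m/s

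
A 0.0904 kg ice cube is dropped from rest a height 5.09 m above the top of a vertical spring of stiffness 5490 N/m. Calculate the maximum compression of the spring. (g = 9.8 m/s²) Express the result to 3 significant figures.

x = 0.0407 m

Let x be the compression. The total drop is H + x, and the cube is instantaneously at rest at max compression, so energy conservation gives:
mg(H + x) = ½kx²
½(5490)x² − (0.0904)(9.8)x − (0.0904)(9.8)(5.09) = 0
2745x² − 0.8859x − 4.509 = 0
x = [0.8859 + √(0.7849 + 49512)]/(2 × 2745) = 0.04069 m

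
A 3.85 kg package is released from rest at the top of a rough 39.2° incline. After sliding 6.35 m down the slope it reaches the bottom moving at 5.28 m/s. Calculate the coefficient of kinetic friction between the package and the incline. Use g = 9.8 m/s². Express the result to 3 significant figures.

mgh = ½mv² + μ_k (mg cosθ) L, with h = L sinθ
mgL sinθ = 151.43 J; ½mv² = 53.666 J
W_f = 151.43 − 53.666 = 97.76 J
μ_k = W_f/(mg cosθ · L) = 97.76/(29.24 × 6.35) = 0.5265

μ_k = 0.527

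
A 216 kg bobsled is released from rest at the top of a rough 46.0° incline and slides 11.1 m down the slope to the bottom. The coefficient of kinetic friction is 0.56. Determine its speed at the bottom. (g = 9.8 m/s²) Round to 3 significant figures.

Taking the bottom as reference, mgh = ½mv² + μ_k N L with h = L sinθ, N = mg cosθ:
mgh = mgL sinθ = (216)(9.8)(11.1)sin46.0° = 16902 J
W_f = μ_k mg cosθ · L = (0.56)(216)(9.8)cos46.0°·11.1 = 9140 J
½mv² = 16902 − 9140 = 7761.6 J
v = √(2 × 7761.6/216) = 8.477 m/s

v = 8.48 m/s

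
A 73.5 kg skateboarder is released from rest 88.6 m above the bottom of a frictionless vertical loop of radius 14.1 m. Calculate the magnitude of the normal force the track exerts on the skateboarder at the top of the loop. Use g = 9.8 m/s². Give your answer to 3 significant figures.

N = 5450 N

Energy from release to top (height 2r): mgh = ½mv_top² + mg(2r)
v_top² = 2g(h − 2r) = 2(9.8)(88.6 − 28.20) = 1183.8 m²/s²
At the top, both N and weight point toward the centre: N + mg = mv_top²/r
N = m(v_top²/r − g) = 73.5(1183.8/14.1 − 9.8) = 5451 N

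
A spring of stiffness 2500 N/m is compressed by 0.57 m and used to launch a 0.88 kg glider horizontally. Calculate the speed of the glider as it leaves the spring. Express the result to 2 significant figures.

The glider leaves the spring when the spring is at natural length, so ½kx² = ½mv²
v = x√(k/m) = 0.57 × √(2500/0.88) = 30.38 m/s

v = 30 m/s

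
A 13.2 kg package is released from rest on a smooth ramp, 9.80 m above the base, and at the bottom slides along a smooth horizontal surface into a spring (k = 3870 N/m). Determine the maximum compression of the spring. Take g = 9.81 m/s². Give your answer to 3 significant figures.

At max compression the package is momentarily at rest: mgh = ½kx²
x = √(2mgh/k) = √(2 × 13.2 × 9.81 × 9.80 / 3870) = 0.8098 m

x = 0.810 m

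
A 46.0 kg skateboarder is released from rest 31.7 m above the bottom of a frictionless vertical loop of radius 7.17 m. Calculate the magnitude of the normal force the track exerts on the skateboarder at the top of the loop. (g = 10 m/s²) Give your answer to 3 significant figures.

Energy from release to top (height 2r): mgh = ½mv_top² + mg(2r)
v_top² = 2g(h − 2r) = 2(10)(31.7 − 14.34) = 347.20 m²/s²
At the top, both N and weight point toward the centre: N + mg = mv_top²/r
N = m(v_top²/r − g) = 46.0(347.20/7.17 − 10) = 1768 N

N = 1770 N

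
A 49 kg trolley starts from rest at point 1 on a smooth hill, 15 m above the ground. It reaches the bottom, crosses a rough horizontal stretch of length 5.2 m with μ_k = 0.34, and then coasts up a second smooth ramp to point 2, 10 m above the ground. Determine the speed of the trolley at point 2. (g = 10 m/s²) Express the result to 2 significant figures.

v = 8.0 m/s

Energy at 1: mgh₁ = (49)(10)(15) = 7350.0 J
Friction loss: W_f = μ_k mg d = 866.3 J
At 2: ½mv² + mgh₂ = mgh₁ − W_f
½mv² = 7350.0 − 866.3 − 4900.0 = 1583.7 J
v = √(2 × 1583.7/49) = 8.040 m/s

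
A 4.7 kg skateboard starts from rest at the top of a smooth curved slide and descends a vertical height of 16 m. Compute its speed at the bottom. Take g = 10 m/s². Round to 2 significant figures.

v = 18 m/s

Energy conservation between the two points: mgh = ½mv²
v = √(2gh) = √(2 × 10 × 16) = √320.00 = 17.89 m/s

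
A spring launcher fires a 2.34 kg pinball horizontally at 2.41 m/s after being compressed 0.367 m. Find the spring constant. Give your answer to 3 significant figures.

k = 101 N/m

Energy stored in the spring equals the launch KE: ½kx² = ½mv²
k = mv²/x² = (2.34)(2.41)²/(0.367)² = 100.9 N/m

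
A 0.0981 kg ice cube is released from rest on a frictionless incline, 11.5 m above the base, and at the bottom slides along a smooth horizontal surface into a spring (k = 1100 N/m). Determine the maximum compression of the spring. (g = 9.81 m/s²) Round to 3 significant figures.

Energy conservation (no friction) from release to max compression: mgh = ½kx²
x = √(2mgh/k) = √(2 × 0.0981 × 9.81 × 11.5 / 1100) = 0.1419 m

x = 0.142 m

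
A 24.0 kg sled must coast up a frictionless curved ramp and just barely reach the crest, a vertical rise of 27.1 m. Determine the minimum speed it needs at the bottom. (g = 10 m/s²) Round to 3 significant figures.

At the top it is momentarily at rest, so all KE converts to PE: ½mv² = mgh
v = √(2gh) = √(2 × 10 × 27.1) = 23.28 m/s

v = 23.3 m/s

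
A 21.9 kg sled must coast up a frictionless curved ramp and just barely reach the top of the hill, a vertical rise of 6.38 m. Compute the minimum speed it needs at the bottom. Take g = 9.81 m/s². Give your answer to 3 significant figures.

At the top it is momentarily at rest, so all KE converts to PE: ½mv² = mgh
v = √(2gh) = √(2 × 9.81 × 6.38) = 11.19 m/s

v = 11.2 m/s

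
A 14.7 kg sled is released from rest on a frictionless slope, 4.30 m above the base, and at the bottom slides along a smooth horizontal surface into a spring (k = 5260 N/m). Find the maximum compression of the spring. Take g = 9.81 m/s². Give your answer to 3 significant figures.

x = 0.486 m

Energy conservation (no friction) from release to max compression: mgh = ½kx²
x = √(2mgh/k) = √(2 × 14.7 × 9.81 × 4.30 / 5260) = 0.4856 m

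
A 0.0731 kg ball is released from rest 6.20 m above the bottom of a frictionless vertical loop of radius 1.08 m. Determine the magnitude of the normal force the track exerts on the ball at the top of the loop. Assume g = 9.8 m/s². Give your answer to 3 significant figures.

N = 4.64 N

Energy from release to top (height 2r): mgh = ½mv_top² + mg(2r)
v_top² = 2g(h − 2r) = 2(9.8)(6.20 − 2.160) = 79.184 m²/s²
At the top, both N and weight point toward the centre: N + mg = mv_top²/r
N = m(v_top²/r − g) = 0.0731(79.184/1.08 − 9.8) = 4.643 N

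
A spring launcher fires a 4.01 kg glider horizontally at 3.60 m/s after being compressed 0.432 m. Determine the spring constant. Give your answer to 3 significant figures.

½kx² = ½mv²
k = mv²/x² = (4.01)(3.60)²/(0.432)² = 278.5 N/m

k = 278 N/m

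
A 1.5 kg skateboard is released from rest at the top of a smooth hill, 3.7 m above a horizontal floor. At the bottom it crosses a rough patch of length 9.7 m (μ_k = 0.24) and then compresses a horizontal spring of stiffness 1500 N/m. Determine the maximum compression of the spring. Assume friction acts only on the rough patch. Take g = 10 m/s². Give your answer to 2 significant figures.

Initial energy: E₁ = mgh = (1.5)(10)(3.7) = 55.500 J
Friction removes W_f = μ_k mg d = (0.24)(1.5)(10)(9.7) = 34.92 J
Energy reaching the spring: E = 55.500 − 34.92 = 20.580 J
At max compression ½kx² = E ⇒ x = √(2E/k) = √(2 × 20.580/1500) = 0.1657 m

x = 0.17 m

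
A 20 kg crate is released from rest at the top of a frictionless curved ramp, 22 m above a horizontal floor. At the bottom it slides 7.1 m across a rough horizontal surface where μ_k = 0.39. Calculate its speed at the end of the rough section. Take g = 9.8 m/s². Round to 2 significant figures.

Applying the work–energy principle:
mgh = ½mv² + μ_k m g d
W_f = μ_k mg d = (0.39)(20)(9.8)(7.1) = 542.7 J
½mv² = mgh − W_f = 4312.0 − 542.7 = 3769.3 J
v = √(2 × 3769.3/20) = 19.41 m/s

v = 19 m/s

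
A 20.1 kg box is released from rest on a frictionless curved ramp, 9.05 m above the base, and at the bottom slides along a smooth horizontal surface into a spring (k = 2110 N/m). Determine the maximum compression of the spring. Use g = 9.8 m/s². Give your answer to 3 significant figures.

Gravitational PE at the top equals spring PE at max compression: mgh = ½kx²
x = √(2mgh/k) = √(2 × 20.1 × 9.8 × 9.05 / 2110) = 1.300 m

x = 1.30 m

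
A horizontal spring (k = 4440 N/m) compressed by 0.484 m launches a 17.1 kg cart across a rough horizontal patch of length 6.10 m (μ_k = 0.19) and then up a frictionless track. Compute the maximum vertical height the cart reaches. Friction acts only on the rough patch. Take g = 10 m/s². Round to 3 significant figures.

Spring energy: E₀ = ½kx² = ½(4440)(0.484)² = 520.05 J
Friction: W_f = μ_k mg d = (0.19)(17.1)(10)(6.10) = 198.2 J
Energy at base of ramp: E = 520.05 − 198.2 = 321.86 J
At max height all remaining energy is PE: mgh = E ⇒ h = E/(mg) = 321.86/(17.1 × 10) = 1.882 m

h = 1.88 m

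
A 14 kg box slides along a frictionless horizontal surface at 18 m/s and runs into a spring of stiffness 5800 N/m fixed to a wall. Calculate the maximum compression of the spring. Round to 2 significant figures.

x = 0.88 m

Conservation of energy between contact and max compression: ½mv² = ½kx²
x = v√(m/k) = 18 × √(14/5800) = 0.8843 m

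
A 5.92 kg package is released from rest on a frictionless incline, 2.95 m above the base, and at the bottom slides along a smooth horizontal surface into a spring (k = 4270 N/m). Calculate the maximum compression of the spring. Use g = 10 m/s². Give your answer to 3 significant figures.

x = 0.286 m

Gravitational PE at the top equals spring PE at max compression: mgh = ½kx²
x = √(2mgh/k) = √(2 × 5.92 × 10 × 2.95 / 4270) = 0.2860 m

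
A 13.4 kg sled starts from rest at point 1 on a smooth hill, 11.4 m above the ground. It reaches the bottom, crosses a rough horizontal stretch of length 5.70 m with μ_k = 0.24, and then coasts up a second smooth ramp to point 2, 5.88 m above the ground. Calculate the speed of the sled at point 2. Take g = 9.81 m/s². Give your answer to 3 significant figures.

Energy at 1: mgh₁ = (13.4)(9.81)(11.4) = 1498.6 J
Friction loss: W_f = μ_k mg d = 179.8 J
At 2: ½mv² + mgh₂ = mgh₁ − W_f
½mv² = 1498.6 − 179.8 − 772.95 = 545.80 J
v = √(2 × 545.80/13.4) = 9.026 m/s

v = 9.03 m/s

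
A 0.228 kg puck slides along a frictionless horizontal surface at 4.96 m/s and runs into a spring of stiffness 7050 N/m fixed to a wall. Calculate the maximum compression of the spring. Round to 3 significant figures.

x = 0.0282 m

Conservation of energy between contact and max compression: ½mv² = ½kx²
x = v√(m/k) = 4.96 × √(0.228/7050) = 0.02821 m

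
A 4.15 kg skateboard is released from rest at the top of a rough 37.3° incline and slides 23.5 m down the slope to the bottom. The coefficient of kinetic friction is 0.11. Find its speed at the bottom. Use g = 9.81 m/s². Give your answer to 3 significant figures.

Work–energy: mg(L sinθ) − μ_k(mg cosθ)L = ½mv²
mgh = mgL sinθ = (4.15)(9.81)(23.5)sin37.3° = 579.76 J
W_f = μ_k mg cosθ · L = (0.11)(4.15)(9.81)cos37.3°·23.5 = 83.72 J
½mv² = 579.76 − 83.72 = 496.05 J
v = √(2 × 496.05/4.15) = 15.46 m/s

v = 15.5 m/s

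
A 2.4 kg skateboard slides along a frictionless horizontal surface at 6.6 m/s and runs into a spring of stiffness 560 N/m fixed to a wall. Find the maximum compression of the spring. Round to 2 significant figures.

x = 0.43 m

Conservation of energy between contact and max compression: ½mv² = ½kx²
x = v√(m/k) = 6.6 × √(2.4/560) = 0.4321 m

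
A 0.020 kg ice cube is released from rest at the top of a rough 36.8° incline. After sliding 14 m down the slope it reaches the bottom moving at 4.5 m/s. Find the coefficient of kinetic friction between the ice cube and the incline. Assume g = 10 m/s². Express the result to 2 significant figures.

μ_k = 0.66

mgh = ½mv² + μ_k (mg cosθ) L, with h = L sinθ
mgL sinθ = 1.6773 J; ½mv² = 0.20250 J
W_f = 1.6773 − 0.20250 = 1.475 J
μ_k = W_f/(mg cosθ · L) = 1.475/(0.1601 × 14) = 0.6578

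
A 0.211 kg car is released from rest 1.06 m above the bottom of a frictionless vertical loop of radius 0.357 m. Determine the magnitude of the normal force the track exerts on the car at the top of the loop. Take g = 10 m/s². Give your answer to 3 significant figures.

Energy from release to top (height 2r): mgh = ½mv_top² + mg(2r)
v_top² = 2g(h − 2r) = 2(10)(1.06 − 0.7140) = 6.9200 m²/s²
At the top, both N and weight point toward the centre: N + mg = mv_top²/r
N = m(v_top²/r − g) = 0.211(6.9200/0.357 − 10) = 1.980 N

N = 1.98 N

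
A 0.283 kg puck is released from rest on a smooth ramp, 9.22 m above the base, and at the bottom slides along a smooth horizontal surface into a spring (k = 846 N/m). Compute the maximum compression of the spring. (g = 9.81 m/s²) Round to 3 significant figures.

At max compression the puck is momentarily at rest: mgh = ½kx²
x = √(2mgh/k) = √(2 × 0.283 × 9.81 × 9.22 / 846) = 0.2460 m

x = 0.246 m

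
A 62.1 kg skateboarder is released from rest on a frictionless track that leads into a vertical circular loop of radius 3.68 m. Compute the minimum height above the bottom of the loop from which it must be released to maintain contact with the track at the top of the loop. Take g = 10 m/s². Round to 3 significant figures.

At the top, for minimum speed gravity alone supplies the centripetal force: mg = mv_top²/r ⇒ v_top² = gr = 36.80 m²/s²
Energy conservation from release height h to the top (height 2r): mgh = ½mv_top² + mg(2r)
h = v_top²/(2g) + 2r = r/2 + 2r = 5r/2 = 9.200 m

h = 9.20 m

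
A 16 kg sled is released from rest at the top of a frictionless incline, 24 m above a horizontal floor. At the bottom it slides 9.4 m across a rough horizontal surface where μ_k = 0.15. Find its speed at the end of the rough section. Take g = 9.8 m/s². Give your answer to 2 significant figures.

Applying the work–energy principle:
mgh = ½mv² + μ_k m g d
W_f = μ_k mg d = (0.15)(16)(9.8)(9.4) = 221.1 J
½mv² = mgh − W_f = 3763.2 − 221.1 = 3542.1 J
v = √(2 × 3542.1/16) = 21.04 m/s

v = 21 m/s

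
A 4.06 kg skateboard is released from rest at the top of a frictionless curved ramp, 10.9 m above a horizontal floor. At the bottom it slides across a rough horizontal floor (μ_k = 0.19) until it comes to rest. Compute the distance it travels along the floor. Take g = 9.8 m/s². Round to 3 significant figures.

d = 57.4 m

Energy at the top = energy at the end + work done against friction:
At rest all PE has been dissipated by friction: mgh = μ_k m g d
d = h/μ_k = 10.9/0.19 = 57.37 m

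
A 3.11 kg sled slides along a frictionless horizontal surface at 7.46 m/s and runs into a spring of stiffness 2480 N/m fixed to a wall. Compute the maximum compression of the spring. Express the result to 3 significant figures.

At max compression the sled is momentarily at rest: ½mv² = ½kx²
x = v√(m/k) = 7.46 × √(3.11/2480) = 0.2642 m

x = 0.264 m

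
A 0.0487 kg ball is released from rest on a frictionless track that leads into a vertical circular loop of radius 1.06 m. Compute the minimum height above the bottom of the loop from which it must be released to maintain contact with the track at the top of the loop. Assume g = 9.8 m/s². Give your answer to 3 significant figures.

At the top, for minimum speed gravity alone supplies the centripetal force: mg = mv_top²/r ⇒ v_top² = gr = 10.39 m²/s²
Energy conservation from release height h to the top (height 2r): mgh = ½mv_top² + mg(2r)
h = v_top²/(2g) + 2r = r/2 + 2r = 5r/2 = 2.650 m

h = 2.65 m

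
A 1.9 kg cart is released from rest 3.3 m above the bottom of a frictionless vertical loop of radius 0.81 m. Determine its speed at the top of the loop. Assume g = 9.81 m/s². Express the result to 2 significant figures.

Energy conservation: mgh = ½mv_top² + mg(2r)
v_top² = 2g(h − 2r) = 2(9.81)(3.3 − 1.620) = 32.96
v_top = 5.741 m/s

v = 5.7 m/s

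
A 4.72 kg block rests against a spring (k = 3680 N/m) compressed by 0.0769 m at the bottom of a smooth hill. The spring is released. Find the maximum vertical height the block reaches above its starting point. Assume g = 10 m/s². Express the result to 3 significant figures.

Energy conservation from release to the highest point: ½kx² = mgh
h = kx²/(2mg) = (3680)(0.0769)²/(2 × 4.72 × 10) = 0.2305 m

h = 0.231 m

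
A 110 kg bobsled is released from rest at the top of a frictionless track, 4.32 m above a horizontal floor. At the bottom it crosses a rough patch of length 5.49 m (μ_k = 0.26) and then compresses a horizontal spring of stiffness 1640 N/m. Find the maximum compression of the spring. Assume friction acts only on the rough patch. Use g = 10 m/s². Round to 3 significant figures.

x = 1.97 m

Initial energy: E₁ = mgh = (110)(10)(4.32) = 4752.0 J
Friction removes W_f = μ_k mg d = (0.26)(110)(10)(5.49) = 1570 J
Energy reaching the spring: E = 4752.0 − 1570 = 3181.9 J
At max compression ½kx² = E ⇒ x = √(2E/k) = √(2 × 3181.9/1640) = 1.970 m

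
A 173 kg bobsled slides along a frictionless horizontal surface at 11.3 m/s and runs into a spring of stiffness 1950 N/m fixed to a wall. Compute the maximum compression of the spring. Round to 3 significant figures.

x = 3.37 m

All KE is stored as spring PE at maximum compression: ½mv² = ½kx²
x = v√(m/k) = 11.3 × √(173/1950) = 3.366 m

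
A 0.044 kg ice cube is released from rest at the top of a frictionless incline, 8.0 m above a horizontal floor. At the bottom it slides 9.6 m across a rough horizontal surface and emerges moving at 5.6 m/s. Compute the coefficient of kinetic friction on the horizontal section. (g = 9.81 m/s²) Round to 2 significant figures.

Energy at the top = energy at the end + work done against friction:
mgh = ½mv² + μ_k m g d
mgh = 3.4531 J; ½mv² = 0.68992 J
W_f = 3.4531 − 0.68992 = 2.763 J
μ_k = W_f/(mg·d) = 2.763/(0.4316 × 9.6) = 0.6668

μ_k = 0.67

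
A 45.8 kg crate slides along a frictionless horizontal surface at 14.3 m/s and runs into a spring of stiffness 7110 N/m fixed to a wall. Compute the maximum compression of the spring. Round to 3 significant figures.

x = 1.15 m

All KE is stored as spring PE at maximum compression: ½mv² = ½kx²
x = v√(m/k) = 14.3 × √(45.8/7110) = 1.148 m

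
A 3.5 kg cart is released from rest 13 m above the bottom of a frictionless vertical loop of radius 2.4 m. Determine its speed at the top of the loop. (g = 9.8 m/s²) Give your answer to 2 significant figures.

Energy conservation: mgh = ½mv_top² + mg(2r)
v_top² = 2g(h − 2r) = 2(9.8)(13 − 4.800) = 160.7
v_top = 12.68 m/s

v = 13 m/s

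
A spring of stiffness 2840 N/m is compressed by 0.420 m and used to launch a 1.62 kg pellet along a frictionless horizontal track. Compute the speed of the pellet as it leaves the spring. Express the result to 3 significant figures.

The pellet leaves the spring when the spring is at natural length, so ½kx² = ½mv²
v = x√(k/m) = 0.420 × √(2840/1.62) = 17.59 m/s

v = 17.6 m/s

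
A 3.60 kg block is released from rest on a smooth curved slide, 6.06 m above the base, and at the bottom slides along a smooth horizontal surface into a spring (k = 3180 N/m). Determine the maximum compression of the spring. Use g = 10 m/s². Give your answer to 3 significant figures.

x = 0.370 m

Energy conservation (no friction) from release to max compression: mgh = ½kx²
x = √(2mgh/k) = √(2 × 3.60 × 10 × 6.06 / 3180) = 0.3704 m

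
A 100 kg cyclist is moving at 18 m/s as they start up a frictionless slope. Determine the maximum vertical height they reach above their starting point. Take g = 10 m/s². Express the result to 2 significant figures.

h = 16 m

Setting KE at the bottom equal to PE gained: ½mv² = mgh
h = v²/(2g) = 18²/(2 × 10) = 16.20 m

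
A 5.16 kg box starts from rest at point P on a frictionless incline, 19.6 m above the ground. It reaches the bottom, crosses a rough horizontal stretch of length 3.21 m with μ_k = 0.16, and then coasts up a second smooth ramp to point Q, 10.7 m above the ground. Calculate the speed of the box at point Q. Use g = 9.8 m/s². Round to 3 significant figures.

v = 12.8 m/s

Energy at P: mgh₁ = (5.16)(9.8)(19.6) = 991.13 J
Friction loss: W_f = μ_k mg d = 25.97 J
At Q: ½mv² + mgh₂ = mgh₁ − W_f
½mv² = 991.13 − 25.97 − 541.08 = 424.08 J
v = √(2 × 424.08/5.16) = 12.82 m/s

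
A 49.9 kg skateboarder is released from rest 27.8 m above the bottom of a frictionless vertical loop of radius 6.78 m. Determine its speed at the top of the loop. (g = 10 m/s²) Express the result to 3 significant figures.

Energy conservation: mgh = ½mv_top² + mg(2r)
v_top² = 2g(h − 2r) = 2(10)(27.8 − 13.56) = 284.8
v_top = 16.88 m/s

v = 16.9 m/s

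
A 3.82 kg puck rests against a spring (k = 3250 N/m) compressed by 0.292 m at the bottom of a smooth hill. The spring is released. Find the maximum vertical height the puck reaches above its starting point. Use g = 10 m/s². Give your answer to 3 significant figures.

h = 3.63 m

At maximum height the puck is at rest, so ½kx² = mgh
h = kx²/(2mg) = (3250)(0.292)²/(2 × 3.82 × 10) = 3.627 m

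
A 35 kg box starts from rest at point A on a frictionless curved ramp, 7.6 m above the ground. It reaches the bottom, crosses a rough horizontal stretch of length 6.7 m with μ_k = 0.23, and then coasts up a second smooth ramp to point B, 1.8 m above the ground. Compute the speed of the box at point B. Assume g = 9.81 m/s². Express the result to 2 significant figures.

v = 9.1 m/s

Energy at A: mgh₁ = (35)(9.81)(7.6) = 2609.5 J
Friction loss: W_f = μ_k mg d = 529.1 J
At B: ½mv² + mgh₂ = mgh₁ − W_f
½mv² = 2609.5 − 529.1 − 618.03 = 1462.3 J
v = √(2 × 1462.3/35) = 9.141 m/s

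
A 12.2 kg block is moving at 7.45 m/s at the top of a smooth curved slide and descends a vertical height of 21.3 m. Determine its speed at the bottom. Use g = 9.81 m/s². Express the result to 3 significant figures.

Equating total energy at the two states: ½mv₀² + mgh = ½mv²
v² = v₀² + 2gh = (7.45)² + 2(9.81)(21.3) = 473.41
v = √473.41 = 21.76 m/s

v = 21.8 m/s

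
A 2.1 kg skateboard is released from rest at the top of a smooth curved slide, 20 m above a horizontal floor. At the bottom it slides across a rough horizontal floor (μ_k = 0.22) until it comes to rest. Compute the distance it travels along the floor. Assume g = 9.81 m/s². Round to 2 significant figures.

d = 91 m

Energy at the top = energy at the end + work done against friction:
At rest all PE has been dissipated by friction: mgh = μ_k m g d
d = h/μ_k = 20/0.22 = 90.91 m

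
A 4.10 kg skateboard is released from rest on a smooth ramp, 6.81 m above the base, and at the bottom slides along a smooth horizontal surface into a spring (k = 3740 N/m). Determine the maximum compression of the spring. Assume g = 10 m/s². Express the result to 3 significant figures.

At max compression the skateboard is momentarily at rest: mgh = ½kx²
x = √(2mgh/k) = √(2 × 4.10 × 10 × 6.81 / 3740) = 0.3864 m

x = 0.386 m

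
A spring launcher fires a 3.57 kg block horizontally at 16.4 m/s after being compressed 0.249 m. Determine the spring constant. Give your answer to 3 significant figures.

Spring PE at full compression equals KE at release: ½kx² = ½mv²
k = mv²/x² = (3.57)(16.4)²/(0.249)² = 15487 N/m

k = 15500 N/m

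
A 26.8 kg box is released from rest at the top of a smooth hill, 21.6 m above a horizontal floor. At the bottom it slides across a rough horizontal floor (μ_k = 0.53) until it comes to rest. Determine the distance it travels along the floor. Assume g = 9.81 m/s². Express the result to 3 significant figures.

Applying the work–energy principle:
At rest all PE has been dissipated by friction: mgh = μ_k m g d
d = h/μ_k = 21.6/0.53 = 40.75 m

d = 40.8 m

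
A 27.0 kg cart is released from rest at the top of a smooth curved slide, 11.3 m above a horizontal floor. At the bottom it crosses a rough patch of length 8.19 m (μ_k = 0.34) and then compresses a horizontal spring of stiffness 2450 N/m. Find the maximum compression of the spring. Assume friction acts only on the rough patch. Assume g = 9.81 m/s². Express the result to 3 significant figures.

Initial energy: E₁ = mgh = (27.0)(9.81)(11.3) = 2993.0 J
Friction removes W_f = μ_k mg d = (0.34)(27.0)(9.81)(8.19) = 737.6 J
Energy reaching the spring: E = 2993.0 − 737.6 = 2255.5 J
At max compression ½kx² = E ⇒ x = √(2E/k) = √(2 × 2255.5/2450) = 1.357 m

x = 1.36 m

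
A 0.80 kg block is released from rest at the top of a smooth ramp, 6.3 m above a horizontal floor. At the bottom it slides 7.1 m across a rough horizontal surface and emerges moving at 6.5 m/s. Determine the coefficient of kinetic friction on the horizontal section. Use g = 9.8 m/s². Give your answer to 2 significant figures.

Applying the work–energy principle:
mgh = ½mv² + μ_k m g d
mgh = 49.392 J; ½mv² = 16.900 J
W_f = 49.392 − 16.900 = 32.49 J
μ_k = W_f/(mg·d) = 32.49/(7.840 × 7.1) = 0.5837

μ_k = 0.58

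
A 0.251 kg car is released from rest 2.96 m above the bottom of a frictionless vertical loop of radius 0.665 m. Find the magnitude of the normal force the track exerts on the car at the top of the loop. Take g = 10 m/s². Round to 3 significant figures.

N = 9.79 N

Energy from release to top (height 2r): mgh = ½mv_top² + mg(2r)
v_top² = 2g(h − 2r) = 2(10)(2.96 − 1.330) = 32.600 m²/s²
At the top, both N and weight point toward the centre: N + mg = mv_top²/r
N = m(v_top²/r − g) = 0.251(32.600/0.665 − 10) = 9.795 N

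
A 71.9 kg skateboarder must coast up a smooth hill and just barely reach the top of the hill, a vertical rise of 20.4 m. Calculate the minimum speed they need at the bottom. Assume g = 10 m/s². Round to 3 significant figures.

v = 20.2 m/s

At the top they are momentarily at rest, so all KE converts to PE: ½mv² = mgh
v = √(2gh) = √(2 × 10 × 20.4) = 20.20 m/s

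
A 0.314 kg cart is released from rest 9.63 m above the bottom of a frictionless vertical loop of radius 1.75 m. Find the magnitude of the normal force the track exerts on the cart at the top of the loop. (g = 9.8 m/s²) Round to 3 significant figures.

N = 18.5 N

Energy from release to top (height 2r): mgh = ½mv_top² + mg(2r)
v_top² = 2g(h − 2r) = 2(9.8)(9.63 − 3.500) = 120.15 m²/s²
At the top, both N and weight point toward the centre: N + mg = mv_top²/r
N = m(v_top²/r − g) = 0.314(120.15/1.75 − 9.8) = 18.48 N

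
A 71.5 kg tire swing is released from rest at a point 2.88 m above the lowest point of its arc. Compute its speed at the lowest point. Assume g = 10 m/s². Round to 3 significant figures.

v = 7.59 m/s

Energy conservation between the two points: mgh = ½mv²
The mass cancels from both sides.
v = √(2gh) = √(2 × 10 × 2.88) = √57.600 = 7.589 m/s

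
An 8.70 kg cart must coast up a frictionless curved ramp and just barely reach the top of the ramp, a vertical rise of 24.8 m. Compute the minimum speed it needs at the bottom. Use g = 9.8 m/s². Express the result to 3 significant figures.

v = 22.0 m/s

At the top it is momentarily at rest, so all KE converts to PE: ½mv² = mgh
v = √(2gh) = √(2 × 9.8 × 24.8) = 22.05 m/s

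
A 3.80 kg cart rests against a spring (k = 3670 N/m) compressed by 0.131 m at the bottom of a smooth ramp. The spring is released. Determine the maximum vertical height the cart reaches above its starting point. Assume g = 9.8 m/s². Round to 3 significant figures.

h = 0.846 m

Energy conservation from release to the highest point: ½kx² = mgh
h = kx²/(2mg) = (3670)(0.131)²/(2 × 3.80 × 9.8) = 0.8456 m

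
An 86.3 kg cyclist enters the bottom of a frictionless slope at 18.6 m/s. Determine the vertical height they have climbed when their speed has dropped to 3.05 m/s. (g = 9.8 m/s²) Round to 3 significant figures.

Conservation of energy: ½mv₁² = ½mv₂² + mgh
h = (v₁² − v₂²)/(2g) = (18.6² − 3.05²)/(2 × 9.8) = 17.18 m

h = 17.2 m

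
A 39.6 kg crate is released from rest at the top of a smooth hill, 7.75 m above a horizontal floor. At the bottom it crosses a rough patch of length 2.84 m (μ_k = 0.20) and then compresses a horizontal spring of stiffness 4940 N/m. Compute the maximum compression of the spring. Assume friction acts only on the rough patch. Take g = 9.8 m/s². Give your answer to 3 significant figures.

Initial energy: E₁ = mgh = (39.6)(9.8)(7.75) = 3007.6 J
Friction removes W_f = μ_k mg d = (0.20)(39.6)(9.8)(2.84) = 220.4 J
Energy reaching the spring: E = 3007.6 − 220.4 = 2787.2 J
At max compression ½kx² = E ⇒ x = √(2E/k) = √(2 × 2787.2/4940) = 1.062 m

x = 1.06 m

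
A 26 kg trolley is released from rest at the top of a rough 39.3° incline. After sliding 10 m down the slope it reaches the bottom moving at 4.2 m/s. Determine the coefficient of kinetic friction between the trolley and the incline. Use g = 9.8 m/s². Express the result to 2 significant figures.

Energy balance down the incline: mg L sinθ − ½mv² = μ_k (mg cosθ) L
mgL sinθ = 1613.9 J; ½mv² = 229.32 J
W_f = 1613.9 − 229.32 = 1385 J
μ_k = W_f/(mg cosθ · L) = 1385/(197.2 × 10) = 0.7022

μ_k = 0.70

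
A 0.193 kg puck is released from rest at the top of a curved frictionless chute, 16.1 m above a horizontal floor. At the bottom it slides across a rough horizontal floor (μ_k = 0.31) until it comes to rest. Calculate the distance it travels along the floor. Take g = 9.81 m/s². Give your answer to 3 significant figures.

d = 51.9 m

Applying the work–energy principle:
At rest all PE has been dissipated by friction: mgh = μ_k m g d
d = h/μ_k = 16.1/0.31 = 51.94 m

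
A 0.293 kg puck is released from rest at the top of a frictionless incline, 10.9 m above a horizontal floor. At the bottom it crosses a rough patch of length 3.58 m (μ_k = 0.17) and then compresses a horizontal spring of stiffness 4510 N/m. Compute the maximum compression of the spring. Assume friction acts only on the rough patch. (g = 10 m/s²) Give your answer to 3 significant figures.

Initial energy: E₁ = mgh = (0.293)(10)(10.9) = 31.937 J
Friction removes W_f = μ_k mg d = (0.17)(0.293)(10)(3.58) = 1.783 J
Energy reaching the spring: E = 31.937 − 1.783 = 30.154 J
At max compression ½kx² = E ⇒ x = √(2E/k) = √(2 × 30.154/4510) = 0.1156 m

x = 0.116 m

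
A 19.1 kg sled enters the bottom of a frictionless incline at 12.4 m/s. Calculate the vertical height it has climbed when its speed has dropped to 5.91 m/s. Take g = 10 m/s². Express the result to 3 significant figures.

Energy balance between the two points: ½mv₁² = ½mv₂² + mgh
h = (v₁² − v₂²)/(2g) = (12.4² − 5.91²)/(2 × 10) = 5.942 m

h = 5.94 m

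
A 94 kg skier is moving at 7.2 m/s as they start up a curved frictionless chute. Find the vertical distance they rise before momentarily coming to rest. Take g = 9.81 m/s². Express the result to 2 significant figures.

By energy conservation, ½mv² = mgh
h = v²/(2g) = 7.2²/(2 × 9.81) = 2.642 m

h = 2.6 m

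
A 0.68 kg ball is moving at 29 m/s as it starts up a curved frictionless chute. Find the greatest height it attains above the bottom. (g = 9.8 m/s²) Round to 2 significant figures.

h = 43 m

By energy conservation, ½mv² = mgh
h = v²/(2g) = 29²/(2 × 9.8) = 42.91 m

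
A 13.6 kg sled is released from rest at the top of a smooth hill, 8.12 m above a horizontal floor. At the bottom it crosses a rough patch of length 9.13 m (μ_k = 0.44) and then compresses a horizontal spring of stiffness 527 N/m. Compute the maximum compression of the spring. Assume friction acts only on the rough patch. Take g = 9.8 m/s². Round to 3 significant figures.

x = 1.44 m

Initial energy: E₁ = mgh = (13.6)(9.8)(8.12) = 1082.2 J
Friction removes W_f = μ_k mg d = (0.44)(13.6)(9.8)(9.13) = 535.4 J
Energy reaching the spring: E = 1082.2 − 535.4 = 546.82 J
At max compression ½kx² = E ⇒ x = √(2E/k) = √(2 × 546.82/527) = 1.441 m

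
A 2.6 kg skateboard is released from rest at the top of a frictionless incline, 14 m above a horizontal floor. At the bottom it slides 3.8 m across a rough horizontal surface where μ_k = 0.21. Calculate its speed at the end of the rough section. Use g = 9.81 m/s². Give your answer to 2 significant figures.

v = 16 m/s

Energy at the top = energy at the end + work done against friction:
mgh = ½mv² + μ_k m g d
W_f = μ_k mg d = (0.21)(2.6)(9.81)(3.8) = 20.35 J
½mv² = mgh − W_f = 357.08 − 20.35 = 336.73 J
v = √(2 × 336.73/2.6) = 16.09 m/s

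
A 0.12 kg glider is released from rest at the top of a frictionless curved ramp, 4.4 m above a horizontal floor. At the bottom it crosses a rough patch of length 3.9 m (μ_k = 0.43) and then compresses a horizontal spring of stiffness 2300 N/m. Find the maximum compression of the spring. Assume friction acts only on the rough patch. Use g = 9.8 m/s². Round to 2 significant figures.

Initial energy: E₁ = mgh = (0.12)(9.8)(4.4) = 5.1744 J
Friction removes W_f = μ_k mg d = (0.43)(0.12)(9.8)(3.9) = 1.972 J
Energy reaching the spring: E = 5.1744 − 1.972 = 3.2022 J
At max compression ½kx² = E ⇒ x = √(2E/k) = √(2 × 3.2022/2300) = 0.05277 m

x = 0.053 m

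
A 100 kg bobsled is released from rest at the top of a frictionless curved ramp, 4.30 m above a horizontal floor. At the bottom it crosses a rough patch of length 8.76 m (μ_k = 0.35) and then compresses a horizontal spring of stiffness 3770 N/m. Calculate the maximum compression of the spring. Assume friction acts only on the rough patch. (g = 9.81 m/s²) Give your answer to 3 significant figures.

x = 0.801 m

Initial energy: E₁ = mgh = (100)(9.81)(4.30) = 4218.3 J
Friction removes W_f = μ_k mg d = (0.35)(100)(9.81)(8.76) = 3008 J
Energy reaching the spring: E = 4218.3 − 3008 = 1210.6 J
At max compression ½kx² = E ⇒ x = √(2E/k) = √(2 × 1210.6/3770) = 0.8014 m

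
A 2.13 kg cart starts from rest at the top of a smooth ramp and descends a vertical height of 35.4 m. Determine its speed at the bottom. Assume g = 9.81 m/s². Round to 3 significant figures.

Equating total energy at the two states: mgh = ½mv²
v = √(2gh) = √(2 × 9.81 × 35.4) = √694.55 = 26.35 m/s

v = 26.4 m/s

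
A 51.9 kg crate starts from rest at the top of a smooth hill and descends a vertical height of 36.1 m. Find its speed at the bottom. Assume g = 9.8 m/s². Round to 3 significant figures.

v = 26.6 m/s

Mechanical energy is conserved (no friction): mgh = ½mv²
The mass cancels from both sides.
v = √(2gh) = √(2 × 9.8 × 36.1) = √707.56 = 26.60 m/s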